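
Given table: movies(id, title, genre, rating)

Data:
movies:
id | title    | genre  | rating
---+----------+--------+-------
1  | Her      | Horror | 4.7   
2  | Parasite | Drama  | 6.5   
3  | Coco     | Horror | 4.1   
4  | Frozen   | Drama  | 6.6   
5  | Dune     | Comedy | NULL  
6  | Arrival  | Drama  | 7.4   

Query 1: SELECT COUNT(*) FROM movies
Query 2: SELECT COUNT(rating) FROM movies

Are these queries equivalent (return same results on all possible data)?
No, not equivalent

Query 1 returns: [(6,)]
Query 2 returns: [(5,)]

Reason: COUNT(*) includes NULLs, COUNT(column) excludes them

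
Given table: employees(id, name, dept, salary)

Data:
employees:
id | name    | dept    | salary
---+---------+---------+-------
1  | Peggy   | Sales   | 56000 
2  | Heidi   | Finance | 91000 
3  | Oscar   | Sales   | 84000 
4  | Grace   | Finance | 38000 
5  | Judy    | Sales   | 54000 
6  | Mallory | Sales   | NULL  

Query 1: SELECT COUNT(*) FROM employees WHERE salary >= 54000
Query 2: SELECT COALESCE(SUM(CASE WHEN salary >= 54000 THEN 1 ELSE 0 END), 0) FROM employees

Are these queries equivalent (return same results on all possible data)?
Yes, equivalent

Both queries return: [(4,)]

Reason: COUNT with WHERE vs conditional SUM (COALESCE handles empty-table NULL)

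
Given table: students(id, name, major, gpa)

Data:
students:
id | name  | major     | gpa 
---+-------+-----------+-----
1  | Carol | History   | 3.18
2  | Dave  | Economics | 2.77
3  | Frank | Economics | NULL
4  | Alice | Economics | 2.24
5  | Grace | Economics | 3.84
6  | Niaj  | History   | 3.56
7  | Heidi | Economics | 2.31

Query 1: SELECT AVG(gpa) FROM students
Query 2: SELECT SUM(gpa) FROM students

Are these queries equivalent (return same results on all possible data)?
No, not equivalent

Query 1 returns: [(2.983333333333333,)]
Query 2 returns: [(17.9,)]

Reason: AVG vs SUM give different aggregate values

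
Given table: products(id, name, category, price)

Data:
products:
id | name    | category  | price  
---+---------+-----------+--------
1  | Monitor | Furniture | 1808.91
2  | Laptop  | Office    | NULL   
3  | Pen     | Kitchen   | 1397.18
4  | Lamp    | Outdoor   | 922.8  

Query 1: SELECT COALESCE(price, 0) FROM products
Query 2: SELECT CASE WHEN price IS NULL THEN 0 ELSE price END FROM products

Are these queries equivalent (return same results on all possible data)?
Yes, equivalent

Both queries return: [(0,), (922.8,), (1397.18,), (1808.91,)]

Reason: COALESCE vs CASE for NULL handling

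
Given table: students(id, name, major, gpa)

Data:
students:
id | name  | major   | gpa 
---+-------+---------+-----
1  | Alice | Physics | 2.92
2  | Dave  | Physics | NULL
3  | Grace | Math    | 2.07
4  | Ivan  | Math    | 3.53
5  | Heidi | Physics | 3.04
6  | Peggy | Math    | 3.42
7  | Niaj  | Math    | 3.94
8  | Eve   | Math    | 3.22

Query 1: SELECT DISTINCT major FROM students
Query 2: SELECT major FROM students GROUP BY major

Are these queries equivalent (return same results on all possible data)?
Yes, equivalent

Both queries return: [('Math',), ('Physics',)]

Reason: Both get unique majors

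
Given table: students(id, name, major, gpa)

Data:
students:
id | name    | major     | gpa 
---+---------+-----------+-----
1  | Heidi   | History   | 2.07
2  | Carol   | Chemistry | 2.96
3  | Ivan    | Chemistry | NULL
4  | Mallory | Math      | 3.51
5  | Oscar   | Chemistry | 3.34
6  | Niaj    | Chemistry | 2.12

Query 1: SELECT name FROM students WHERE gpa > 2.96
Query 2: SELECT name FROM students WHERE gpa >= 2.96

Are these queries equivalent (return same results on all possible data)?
No, not equivalent

Query 1 returns: [('Mallory',), ('Oscar',)]
Query 2 returns: [('Carol',), ('Mallory',), ('Oscar',)]

Reason: > vs >= gives different results when gpa = 2.96 exists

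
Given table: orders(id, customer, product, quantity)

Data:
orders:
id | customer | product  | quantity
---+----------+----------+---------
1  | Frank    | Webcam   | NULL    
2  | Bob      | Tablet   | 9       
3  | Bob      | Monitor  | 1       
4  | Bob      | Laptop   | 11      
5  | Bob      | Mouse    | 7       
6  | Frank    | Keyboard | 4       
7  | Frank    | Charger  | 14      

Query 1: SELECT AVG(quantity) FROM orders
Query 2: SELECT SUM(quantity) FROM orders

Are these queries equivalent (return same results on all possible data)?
No, not equivalent

Query 1 returns: [(7.666666666666667,)]
Query 2 returns: [(46,)]

Reason: AVG vs SUM give different aggregate values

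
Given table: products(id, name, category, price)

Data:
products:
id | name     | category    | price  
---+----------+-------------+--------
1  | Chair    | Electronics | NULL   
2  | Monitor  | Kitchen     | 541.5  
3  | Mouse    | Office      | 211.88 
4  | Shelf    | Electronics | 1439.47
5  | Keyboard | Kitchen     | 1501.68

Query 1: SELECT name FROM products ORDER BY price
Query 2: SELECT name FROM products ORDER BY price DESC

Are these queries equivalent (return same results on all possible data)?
No, not equivalent

Query 1 returns: [('Chair',), ('Mouse',), ('Monitor',), ('Shelf',), ('Keyboard',)]
Query 2 returns: [('Keyboard',), ('Shelf',), ('Monitor',), ('Mouse',), ('Chair',)]

Reason: ASC vs DESC gives opposite ordering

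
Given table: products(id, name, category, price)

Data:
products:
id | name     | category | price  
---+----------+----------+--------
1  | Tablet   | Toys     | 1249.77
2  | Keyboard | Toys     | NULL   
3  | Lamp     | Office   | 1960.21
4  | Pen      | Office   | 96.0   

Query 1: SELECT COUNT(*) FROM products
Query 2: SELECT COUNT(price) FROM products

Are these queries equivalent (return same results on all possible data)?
No, not equivalent

Query 1 returns: [(4,)]
Query 2 returns: [(3,)]

Reason: COUNT(*) includes NULLs, COUNT(column) excludes them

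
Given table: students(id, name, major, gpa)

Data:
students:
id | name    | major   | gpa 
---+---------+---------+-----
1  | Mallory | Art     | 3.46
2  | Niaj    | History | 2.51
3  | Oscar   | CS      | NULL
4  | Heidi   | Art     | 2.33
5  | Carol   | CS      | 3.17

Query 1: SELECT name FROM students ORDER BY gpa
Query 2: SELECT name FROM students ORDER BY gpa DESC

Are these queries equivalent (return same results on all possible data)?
No, not equivalent

Query 1 returns: [('Oscar',), ('Heidi',), ('Niaj',), ('Carol',), ('Mallory',)]
Query 2 returns: [('Mallory',), ('Carol',), ('Niaj',), ('Heidi',), ('Oscar',)]

Reason: ASC vs DESC gives opposite ordering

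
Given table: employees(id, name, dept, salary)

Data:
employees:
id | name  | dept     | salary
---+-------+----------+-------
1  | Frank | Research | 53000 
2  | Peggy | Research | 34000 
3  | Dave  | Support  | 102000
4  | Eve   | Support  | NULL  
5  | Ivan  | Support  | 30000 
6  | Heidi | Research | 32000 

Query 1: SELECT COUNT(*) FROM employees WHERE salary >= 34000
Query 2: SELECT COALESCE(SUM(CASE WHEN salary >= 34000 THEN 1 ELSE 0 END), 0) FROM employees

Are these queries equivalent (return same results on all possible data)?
Yes, equivalent

Both queries return: [(3,)]

Reason: COUNT with WHERE vs conditional SUM (COALESCE handles empty-table NULL)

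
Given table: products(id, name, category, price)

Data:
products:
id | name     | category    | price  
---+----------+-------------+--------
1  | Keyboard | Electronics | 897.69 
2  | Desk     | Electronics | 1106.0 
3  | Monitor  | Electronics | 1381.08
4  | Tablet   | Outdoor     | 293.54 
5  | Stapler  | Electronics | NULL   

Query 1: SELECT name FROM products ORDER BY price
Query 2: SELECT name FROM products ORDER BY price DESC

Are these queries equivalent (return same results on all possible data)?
No, not equivalent

Query 1 returns: [('Stapler',), ('Tablet',), ('Keyboard',), ('Desk',), ('Monitor',)]
Query 2 returns: [('Monitor',), ('Desk',), ('Keyboard',), ('Tablet',), ('Stapler',)]

Reason: ASC vs DESC gives opposite ordering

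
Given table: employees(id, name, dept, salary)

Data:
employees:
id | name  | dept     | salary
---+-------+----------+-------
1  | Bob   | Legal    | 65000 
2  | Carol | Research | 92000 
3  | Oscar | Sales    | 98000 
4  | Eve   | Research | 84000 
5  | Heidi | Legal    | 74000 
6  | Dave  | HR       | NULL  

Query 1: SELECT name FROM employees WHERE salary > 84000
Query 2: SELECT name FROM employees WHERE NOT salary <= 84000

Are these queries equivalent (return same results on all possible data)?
Yes, equivalent

Both queries return: [('Carol',), ('Oscar',)]

Reason: Both filter salary > 84000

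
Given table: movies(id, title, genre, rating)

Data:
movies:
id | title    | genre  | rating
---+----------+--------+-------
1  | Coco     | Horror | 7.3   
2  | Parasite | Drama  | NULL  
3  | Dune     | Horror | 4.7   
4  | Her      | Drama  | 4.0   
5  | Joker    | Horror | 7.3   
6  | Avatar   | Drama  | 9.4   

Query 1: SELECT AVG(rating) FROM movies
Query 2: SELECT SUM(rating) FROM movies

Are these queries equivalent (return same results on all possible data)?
No, not equivalent

Query 1 returns: [(6.540000000000001,)]
Query 2 returns: [(32.7,)]

Reason: AVG vs SUM give different aggregate values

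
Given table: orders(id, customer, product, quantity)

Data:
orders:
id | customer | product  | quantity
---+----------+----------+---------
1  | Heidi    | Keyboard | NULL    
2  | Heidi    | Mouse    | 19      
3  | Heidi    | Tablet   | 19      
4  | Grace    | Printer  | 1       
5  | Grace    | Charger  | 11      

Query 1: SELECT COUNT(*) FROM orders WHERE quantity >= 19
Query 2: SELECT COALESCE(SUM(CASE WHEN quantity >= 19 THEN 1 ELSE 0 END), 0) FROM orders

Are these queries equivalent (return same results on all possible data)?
Yes, equivalent

Both queries return: [(2,)]

Reason: COUNT with WHERE vs conditional SUM (COALESCE handles empty-table NULL)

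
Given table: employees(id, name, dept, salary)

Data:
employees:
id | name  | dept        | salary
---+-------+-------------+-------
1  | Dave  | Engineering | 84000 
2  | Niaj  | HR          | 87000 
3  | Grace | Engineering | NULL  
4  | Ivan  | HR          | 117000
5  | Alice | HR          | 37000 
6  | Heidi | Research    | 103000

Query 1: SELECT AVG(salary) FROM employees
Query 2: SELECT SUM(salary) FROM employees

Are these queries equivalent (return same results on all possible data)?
No, not equivalent

Query 1 returns: [(85600.0,)]
Query 2 returns: [(428000,)]

Reason: AVG vs SUM give different aggregate values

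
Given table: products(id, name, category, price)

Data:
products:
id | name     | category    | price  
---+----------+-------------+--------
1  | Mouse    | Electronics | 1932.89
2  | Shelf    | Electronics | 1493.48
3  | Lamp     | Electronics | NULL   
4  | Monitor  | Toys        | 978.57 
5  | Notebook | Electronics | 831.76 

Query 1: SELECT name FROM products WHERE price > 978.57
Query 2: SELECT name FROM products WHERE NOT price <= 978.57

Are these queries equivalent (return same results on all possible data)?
Yes, equivalent

Both queries return: [('Mouse',), ('Shelf',)]

Reason: Both filter price > 978.57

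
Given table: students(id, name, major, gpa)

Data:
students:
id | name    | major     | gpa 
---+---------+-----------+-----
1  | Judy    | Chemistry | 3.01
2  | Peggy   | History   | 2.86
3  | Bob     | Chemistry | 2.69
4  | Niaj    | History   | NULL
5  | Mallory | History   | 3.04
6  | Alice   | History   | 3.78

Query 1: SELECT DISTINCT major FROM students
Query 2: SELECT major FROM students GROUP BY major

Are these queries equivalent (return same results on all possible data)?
Yes, equivalent

Both queries return: [('Chemistry',), ('History',)]

Reason: Both get unique majors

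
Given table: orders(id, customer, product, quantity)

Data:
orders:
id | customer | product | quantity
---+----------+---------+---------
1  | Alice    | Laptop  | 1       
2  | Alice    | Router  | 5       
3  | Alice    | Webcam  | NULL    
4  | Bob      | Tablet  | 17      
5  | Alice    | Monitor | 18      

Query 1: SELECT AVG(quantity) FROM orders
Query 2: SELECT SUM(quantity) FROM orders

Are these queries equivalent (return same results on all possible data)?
No, not equivalent

Query 1 returns: [(10.25,)]
Query 2 returns: [(41,)]

Reason: AVG vs SUM give different aggregate values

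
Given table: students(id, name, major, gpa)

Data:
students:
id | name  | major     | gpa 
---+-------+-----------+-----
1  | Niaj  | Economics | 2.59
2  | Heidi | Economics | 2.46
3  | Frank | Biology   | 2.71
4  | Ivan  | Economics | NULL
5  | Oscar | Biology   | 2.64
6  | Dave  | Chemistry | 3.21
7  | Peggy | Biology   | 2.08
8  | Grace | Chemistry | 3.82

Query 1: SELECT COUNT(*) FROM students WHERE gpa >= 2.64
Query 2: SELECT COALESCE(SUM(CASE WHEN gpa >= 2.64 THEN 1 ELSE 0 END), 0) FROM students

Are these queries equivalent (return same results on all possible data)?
Yes, equivalent

Both queries return: [(4,)]

Reason: COUNT with WHERE vs conditional SUM (COALESCE handles empty-table NULL)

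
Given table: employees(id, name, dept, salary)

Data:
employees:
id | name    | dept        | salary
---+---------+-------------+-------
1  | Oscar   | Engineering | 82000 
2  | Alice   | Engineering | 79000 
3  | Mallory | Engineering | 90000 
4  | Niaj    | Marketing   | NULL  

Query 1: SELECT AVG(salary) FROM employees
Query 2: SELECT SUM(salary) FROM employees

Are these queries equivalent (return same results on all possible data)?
No, not equivalent

Query 1 returns: [(83666.66666666667,)]
Query 2 returns: [(251000,)]

Reason: AVG vs SUM give different aggregate values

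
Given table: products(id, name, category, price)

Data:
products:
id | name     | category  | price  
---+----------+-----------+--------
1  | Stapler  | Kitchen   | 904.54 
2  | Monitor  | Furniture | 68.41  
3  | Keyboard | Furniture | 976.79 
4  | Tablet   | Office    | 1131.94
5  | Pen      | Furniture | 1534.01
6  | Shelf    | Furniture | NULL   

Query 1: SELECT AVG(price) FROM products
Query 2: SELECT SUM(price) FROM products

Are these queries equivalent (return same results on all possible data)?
No, not equivalent

Query 1 returns: [(923.1379999999999,)]
Query 2 returns: [(4615.69,)]

Reason: AVG vs SUM give different aggregate values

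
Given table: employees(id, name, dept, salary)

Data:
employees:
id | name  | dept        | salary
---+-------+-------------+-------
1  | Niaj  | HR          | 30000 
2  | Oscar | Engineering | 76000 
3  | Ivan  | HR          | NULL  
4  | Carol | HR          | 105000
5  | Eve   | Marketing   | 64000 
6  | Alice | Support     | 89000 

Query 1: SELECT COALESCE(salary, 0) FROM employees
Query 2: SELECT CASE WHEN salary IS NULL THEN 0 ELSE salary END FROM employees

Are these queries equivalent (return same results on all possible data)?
Yes, equivalent

Both queries return: [(0,), (30000,), (64000,), (76000,), (89000,), (105000,)]

Reason: COALESCE vs CASE for NULL handling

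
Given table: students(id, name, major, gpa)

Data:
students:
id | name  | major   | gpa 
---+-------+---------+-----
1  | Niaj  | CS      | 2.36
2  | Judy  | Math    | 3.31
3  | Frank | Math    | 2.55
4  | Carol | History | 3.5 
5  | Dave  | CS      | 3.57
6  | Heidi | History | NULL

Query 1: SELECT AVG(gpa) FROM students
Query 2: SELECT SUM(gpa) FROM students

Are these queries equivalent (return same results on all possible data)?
No, not equivalent

Query 1 returns: [(3.058,)]
Query 2 returns: [(15.29,)]

Reason: AVG vs SUM give different aggregate values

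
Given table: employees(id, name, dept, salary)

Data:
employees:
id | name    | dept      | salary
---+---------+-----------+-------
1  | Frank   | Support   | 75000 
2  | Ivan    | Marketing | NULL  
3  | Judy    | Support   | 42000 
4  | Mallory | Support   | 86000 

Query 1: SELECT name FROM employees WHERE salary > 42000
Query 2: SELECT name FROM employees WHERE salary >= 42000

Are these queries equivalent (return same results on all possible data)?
No, not equivalent

Query 1 returns: [('Frank',), ('Mallory',)]
Query 2 returns: [('Frank',), ('Judy',), ('Mallory',)]

Reason: > vs >= gives different results when salary = 42000 exists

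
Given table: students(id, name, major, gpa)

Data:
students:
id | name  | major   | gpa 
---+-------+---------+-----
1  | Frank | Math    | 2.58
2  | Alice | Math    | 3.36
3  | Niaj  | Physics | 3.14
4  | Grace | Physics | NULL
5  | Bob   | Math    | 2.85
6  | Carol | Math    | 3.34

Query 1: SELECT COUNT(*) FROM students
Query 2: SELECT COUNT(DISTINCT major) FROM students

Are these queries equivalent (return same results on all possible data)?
No, not equivalent

Query 1 returns: [(6,)]
Query 2 returns: [(2,)]

Reason: COUNT(*) counts rows, COUNT(DISTINCT major) counts unique majors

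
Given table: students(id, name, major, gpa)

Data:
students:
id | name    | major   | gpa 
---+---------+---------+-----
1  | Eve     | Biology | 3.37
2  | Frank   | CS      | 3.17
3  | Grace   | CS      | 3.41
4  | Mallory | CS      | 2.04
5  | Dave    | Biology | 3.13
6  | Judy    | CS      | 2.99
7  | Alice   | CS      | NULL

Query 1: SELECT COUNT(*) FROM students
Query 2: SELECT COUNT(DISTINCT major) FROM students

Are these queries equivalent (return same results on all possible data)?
No, not equivalent

Query 1 returns: [(7,)]
Query 2 returns: [(2,)]

Reason: COUNT(*) counts rows, COUNT(DISTINCT major) counts unique majors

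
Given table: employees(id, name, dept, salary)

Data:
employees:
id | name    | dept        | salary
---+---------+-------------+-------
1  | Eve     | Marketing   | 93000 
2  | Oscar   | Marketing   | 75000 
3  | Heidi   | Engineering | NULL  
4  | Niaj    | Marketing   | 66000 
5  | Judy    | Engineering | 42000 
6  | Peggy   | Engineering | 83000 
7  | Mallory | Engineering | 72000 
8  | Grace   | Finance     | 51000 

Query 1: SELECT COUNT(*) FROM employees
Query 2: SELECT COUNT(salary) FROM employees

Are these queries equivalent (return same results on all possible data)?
No, not equivalent

Query 1 returns: [(8,)]
Query 2 returns: [(7,)]

Reason: COUNT(*) includes NULLs, COUNT(column) excludes them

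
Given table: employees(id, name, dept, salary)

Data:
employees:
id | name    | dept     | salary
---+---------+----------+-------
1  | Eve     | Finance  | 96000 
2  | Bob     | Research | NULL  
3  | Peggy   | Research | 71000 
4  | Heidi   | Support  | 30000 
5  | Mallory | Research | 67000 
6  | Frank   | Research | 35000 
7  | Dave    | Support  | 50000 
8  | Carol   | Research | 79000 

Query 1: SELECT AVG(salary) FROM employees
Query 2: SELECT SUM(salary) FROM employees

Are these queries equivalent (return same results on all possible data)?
No, not equivalent

Query 1 returns: [(61142.857142857145,)]
Query 2 returns: [(428000,)]

Reason: AVG vs SUM give different aggregate values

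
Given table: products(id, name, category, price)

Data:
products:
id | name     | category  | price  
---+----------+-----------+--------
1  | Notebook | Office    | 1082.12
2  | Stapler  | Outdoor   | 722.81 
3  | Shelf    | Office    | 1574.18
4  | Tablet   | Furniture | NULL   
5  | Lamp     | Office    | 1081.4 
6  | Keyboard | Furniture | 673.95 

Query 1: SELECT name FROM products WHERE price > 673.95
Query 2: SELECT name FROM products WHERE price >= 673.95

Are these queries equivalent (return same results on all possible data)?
No, not equivalent

Query 1 returns: [('Notebook',), ('Stapler',), ('Shelf',), ('Lamp',)]
Query 2 returns: [('Notebook',), ('Stapler',), ('Shelf',), ('Lamp',), ('Keyboard',)]

Reason: > vs >= gives different results when price = 673.95 exists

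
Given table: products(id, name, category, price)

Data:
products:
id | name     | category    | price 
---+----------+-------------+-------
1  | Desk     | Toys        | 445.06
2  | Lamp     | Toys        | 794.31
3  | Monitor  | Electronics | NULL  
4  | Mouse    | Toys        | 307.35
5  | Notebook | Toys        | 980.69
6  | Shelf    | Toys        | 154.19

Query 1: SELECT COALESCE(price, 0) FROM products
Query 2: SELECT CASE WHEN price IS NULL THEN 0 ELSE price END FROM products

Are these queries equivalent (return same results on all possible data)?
Yes, equivalent

Both queries return: [(0,), (154.19,), (307.35,), (445.06,), (794.31,), (980.69,)]

Reason: COALESCE vs CASE for NULL handling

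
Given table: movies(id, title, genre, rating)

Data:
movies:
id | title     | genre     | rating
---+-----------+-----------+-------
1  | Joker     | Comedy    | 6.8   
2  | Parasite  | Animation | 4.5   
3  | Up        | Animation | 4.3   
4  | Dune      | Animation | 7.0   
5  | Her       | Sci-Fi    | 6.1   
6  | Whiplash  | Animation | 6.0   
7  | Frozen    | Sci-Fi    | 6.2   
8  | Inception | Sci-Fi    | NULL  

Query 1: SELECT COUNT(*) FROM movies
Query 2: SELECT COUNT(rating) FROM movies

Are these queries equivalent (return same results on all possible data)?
No, not equivalent

Query 1 returns: [(8,)]
Query 2 returns: [(7,)]

Reason: COUNT(*) includes NULLs, COUNT(column) excludes them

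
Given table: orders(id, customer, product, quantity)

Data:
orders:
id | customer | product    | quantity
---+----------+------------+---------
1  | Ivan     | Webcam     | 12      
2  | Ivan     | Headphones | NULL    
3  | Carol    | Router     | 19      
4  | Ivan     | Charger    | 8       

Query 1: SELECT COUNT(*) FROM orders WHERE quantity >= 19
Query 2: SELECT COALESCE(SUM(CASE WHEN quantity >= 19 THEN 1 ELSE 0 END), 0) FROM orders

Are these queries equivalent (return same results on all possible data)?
Yes, equivalent

Both queries return: [(1,)]

Reason: COUNT with WHERE vs conditional SUM (COALESCE handles empty-table NULL)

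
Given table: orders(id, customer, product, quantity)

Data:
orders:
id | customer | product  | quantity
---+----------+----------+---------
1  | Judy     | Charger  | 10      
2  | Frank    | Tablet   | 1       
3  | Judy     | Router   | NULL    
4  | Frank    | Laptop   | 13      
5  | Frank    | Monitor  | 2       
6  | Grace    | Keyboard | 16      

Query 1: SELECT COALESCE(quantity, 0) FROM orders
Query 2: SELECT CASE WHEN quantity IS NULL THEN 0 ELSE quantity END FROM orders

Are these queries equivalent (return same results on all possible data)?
Yes, equivalent

Both queries return: [(0,), (1,), (2,), (10,), (13,), (16,)]

Reason: COALESCE vs CASE for NULL handling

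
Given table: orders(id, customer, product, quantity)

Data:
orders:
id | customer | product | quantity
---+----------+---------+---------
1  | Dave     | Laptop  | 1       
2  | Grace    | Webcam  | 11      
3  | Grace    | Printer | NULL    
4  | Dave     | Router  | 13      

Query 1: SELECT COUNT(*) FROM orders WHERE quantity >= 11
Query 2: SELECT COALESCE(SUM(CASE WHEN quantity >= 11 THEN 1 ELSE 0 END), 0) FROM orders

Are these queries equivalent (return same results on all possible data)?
Yes, equivalent

Both queries return: [(2,)]

Reason: COUNT with WHERE vs conditional SUM (COALESCE handles empty-table NULL)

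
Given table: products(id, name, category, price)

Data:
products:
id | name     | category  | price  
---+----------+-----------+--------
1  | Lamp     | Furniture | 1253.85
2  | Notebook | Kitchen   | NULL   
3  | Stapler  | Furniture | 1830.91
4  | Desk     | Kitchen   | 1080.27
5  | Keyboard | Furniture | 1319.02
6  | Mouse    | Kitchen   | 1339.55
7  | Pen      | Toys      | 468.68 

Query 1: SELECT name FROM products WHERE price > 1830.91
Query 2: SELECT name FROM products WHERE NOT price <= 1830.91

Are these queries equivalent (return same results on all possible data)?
Yes, equivalent

Both queries return: []

Reason: Both filter price > 1830.91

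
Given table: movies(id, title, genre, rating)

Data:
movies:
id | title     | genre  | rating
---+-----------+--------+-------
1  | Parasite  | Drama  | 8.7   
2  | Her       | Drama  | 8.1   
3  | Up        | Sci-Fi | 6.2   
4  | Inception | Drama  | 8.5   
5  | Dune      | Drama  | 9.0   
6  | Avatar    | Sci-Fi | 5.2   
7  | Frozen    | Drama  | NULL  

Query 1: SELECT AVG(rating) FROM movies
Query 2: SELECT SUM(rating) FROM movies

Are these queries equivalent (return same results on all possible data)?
No, not equivalent

Query 1 returns: [(7.616666666666667,)]
Query 2 returns: [(45.7,)]

Reason: AVG vs SUM give different aggregate values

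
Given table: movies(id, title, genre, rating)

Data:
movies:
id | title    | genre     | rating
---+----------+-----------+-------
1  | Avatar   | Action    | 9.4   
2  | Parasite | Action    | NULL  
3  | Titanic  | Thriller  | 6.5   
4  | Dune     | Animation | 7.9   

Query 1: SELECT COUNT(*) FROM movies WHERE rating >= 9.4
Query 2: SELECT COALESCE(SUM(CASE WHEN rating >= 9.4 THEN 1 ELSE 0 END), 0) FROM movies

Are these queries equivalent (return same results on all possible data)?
Yes, equivalent

Both queries return: [(1,)]

Reason: COUNT with WHERE vs conditional SUM (COALESCE handles empty-table NULL)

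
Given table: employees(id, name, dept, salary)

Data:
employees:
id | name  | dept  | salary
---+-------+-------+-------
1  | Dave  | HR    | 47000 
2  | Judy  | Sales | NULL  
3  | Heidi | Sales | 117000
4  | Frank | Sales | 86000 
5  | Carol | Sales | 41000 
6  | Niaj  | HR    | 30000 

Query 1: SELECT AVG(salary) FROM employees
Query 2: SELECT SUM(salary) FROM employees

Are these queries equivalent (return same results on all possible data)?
No, not equivalent

Query 1 returns: [(64200.0,)]
Query 2 returns: [(321000,)]

Reason: AVG vs SUM give different aggregate values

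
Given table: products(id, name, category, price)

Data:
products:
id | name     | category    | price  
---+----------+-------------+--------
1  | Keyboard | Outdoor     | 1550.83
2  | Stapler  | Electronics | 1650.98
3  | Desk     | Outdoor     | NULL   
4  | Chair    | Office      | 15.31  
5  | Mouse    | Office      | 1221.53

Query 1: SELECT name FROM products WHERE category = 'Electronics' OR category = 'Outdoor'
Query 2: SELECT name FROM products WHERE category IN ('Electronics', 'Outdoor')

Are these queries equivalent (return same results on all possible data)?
Yes, equivalent

Both queries return: [('Desk',), ('Keyboard',), ('Stapler',)]

Reason: OR vs IN are equivalent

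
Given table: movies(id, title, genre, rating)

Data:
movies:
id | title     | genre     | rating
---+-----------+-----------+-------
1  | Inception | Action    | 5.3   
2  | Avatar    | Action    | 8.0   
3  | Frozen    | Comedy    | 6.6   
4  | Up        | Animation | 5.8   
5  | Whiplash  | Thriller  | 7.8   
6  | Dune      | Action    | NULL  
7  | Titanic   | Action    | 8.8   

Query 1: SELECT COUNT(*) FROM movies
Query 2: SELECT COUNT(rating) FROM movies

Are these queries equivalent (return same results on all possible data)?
No, not equivalent

Query 1 returns: [(7,)]
Query 2 returns: [(6,)]

Reason: COUNT(*) includes NULLs, COUNT(column) excludes them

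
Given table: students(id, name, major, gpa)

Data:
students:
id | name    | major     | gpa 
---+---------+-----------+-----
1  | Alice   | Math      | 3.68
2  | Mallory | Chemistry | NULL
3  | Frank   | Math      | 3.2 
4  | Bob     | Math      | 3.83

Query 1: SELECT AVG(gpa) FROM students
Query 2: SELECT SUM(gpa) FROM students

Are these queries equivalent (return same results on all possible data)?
No, not equivalent

Query 1 returns: [(3.5700000000000003,)]
Query 2 returns: [(10.71,)]

Reason: AVG vs SUM give different aggregate values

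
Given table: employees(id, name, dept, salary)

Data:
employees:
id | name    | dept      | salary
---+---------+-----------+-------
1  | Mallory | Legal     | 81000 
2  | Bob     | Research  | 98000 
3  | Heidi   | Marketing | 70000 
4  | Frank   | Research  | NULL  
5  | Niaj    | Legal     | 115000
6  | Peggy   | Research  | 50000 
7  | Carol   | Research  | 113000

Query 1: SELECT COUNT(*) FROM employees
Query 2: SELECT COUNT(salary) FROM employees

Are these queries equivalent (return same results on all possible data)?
No, not equivalent

Query 1 returns: [(7,)]
Query 2 returns: [(6,)]

Reason: COUNT(*) includes NULLs, COUNT(column) excludes them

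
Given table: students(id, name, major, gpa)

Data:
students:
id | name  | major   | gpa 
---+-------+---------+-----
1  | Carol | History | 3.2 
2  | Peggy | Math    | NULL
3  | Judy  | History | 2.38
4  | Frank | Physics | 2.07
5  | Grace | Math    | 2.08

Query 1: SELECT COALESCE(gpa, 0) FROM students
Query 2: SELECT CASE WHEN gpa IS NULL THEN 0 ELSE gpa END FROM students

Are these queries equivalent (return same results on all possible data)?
Yes, equivalent

Both queries return: [(0,), (2.07,), (2.08,), (2.38,), (3.2,)]

Reason: COALESCE vs CASE for NULL handling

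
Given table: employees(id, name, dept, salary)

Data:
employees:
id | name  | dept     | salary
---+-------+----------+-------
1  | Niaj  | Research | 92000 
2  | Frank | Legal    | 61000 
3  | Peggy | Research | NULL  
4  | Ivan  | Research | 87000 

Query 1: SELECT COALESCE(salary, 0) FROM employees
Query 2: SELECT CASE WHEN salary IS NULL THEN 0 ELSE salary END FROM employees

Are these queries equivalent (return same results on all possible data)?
Yes, equivalent

Both queries return: [(0,), (61000,), (87000,), (92000,)]

Reason: COALESCE vs CASE for NULL handling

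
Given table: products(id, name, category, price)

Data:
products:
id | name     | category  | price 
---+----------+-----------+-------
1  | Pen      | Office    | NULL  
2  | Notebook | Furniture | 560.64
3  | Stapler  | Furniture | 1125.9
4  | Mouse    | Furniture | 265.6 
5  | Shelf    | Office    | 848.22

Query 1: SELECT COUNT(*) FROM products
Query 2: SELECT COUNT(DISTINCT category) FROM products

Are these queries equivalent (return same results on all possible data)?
No, not equivalent

Query 1 returns: [(5,)]
Query 2 returns: [(2,)]

Reason: COUNT(*) counts rows, COUNT(DISTINCT category) counts unique categorys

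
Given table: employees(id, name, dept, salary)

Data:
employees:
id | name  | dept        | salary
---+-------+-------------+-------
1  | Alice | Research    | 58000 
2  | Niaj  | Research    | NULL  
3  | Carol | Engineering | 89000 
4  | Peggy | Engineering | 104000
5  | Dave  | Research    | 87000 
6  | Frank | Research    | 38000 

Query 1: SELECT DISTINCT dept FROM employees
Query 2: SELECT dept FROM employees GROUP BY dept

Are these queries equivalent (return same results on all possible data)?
Yes, equivalent

Both queries return: [('Engineering',), ('Research',)]

Reason: Both get unique depts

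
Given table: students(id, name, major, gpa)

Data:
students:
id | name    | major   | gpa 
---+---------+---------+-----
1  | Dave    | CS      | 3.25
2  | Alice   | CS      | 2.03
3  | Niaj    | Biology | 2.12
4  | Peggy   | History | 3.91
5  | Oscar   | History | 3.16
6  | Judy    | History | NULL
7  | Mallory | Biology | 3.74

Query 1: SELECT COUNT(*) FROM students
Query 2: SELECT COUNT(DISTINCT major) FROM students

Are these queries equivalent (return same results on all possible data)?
No, not equivalent

Query 1 returns: [(7,)]
Query 2 returns: [(3,)]

Reason: COUNT(*) counts rows, COUNT(DISTINCT major) counts unique majors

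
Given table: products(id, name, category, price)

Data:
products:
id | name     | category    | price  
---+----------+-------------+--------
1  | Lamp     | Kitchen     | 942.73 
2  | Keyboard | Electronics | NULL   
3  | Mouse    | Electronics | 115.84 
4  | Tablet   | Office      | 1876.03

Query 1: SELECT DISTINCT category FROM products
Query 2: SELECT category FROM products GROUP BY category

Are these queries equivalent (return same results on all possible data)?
Yes, equivalent

Both queries return: [('Electronics',), ('Kitchen',), ('Office',)]

Reason: Both get unique categorys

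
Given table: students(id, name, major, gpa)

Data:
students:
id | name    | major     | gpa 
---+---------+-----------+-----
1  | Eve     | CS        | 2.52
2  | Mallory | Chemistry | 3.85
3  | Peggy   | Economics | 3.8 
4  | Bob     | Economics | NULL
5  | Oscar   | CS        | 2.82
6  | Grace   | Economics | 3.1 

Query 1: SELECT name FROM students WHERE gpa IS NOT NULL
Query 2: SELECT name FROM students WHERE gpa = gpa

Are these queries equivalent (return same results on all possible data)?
Yes, equivalent

Both queries return: [('Eve',), ('Grace',), ('Mallory',), ('Oscar',), ('Peggy',)]

Reason: IS NOT NULL vs self-equality (both exclude NULLs)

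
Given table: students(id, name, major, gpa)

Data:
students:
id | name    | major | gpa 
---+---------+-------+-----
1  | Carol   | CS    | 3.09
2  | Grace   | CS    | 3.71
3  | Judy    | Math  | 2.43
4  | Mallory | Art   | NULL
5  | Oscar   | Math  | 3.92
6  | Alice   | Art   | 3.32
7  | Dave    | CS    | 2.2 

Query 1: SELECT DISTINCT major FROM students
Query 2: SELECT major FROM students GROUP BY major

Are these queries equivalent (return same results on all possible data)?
Yes, equivalent

Both queries return: [('Art',), ('CS',), ('Math',)]

Reason: Both get unique majors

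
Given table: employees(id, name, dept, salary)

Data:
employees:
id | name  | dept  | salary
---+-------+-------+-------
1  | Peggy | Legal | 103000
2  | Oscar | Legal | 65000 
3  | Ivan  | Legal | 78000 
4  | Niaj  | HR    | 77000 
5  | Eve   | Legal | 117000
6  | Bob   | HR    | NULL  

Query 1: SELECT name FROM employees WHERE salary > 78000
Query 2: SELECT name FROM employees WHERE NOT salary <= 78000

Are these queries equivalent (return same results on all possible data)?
Yes, equivalent

Both queries return: [('Eve',), ('Peggy',)]

Reason: Both filter salary > 78000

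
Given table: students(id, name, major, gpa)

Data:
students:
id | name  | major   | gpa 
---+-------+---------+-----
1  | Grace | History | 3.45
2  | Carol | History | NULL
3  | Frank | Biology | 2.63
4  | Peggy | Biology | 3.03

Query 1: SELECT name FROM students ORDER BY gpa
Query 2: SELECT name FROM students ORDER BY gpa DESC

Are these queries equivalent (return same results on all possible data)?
No, not equivalent

Query 1 returns: [('Carol',), ('Frank',), ('Peggy',), ('Grace',)]
Query 2 returns: [('Grace',), ('Peggy',), ('Frank',), ('Carol',)]

Reason: ASC vs DESC gives opposite ordering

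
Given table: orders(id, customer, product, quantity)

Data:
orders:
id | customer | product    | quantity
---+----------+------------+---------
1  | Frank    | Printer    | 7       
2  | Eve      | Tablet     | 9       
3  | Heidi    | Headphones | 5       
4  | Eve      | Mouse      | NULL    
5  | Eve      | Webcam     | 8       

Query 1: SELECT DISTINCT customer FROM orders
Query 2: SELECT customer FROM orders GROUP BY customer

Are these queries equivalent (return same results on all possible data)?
Yes, equivalent

Both queries return: [('Eve',), ('Frank',), ('Heidi',)]

Reason: Both get unique customers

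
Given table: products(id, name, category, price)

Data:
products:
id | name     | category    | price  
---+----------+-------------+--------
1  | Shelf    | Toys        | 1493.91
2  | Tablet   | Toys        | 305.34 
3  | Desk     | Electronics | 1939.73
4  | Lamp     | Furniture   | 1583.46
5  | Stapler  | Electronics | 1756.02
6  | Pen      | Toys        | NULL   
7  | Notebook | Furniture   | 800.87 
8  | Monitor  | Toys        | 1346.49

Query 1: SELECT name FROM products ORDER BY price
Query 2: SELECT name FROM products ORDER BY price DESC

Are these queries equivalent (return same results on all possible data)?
No, not equivalent

Query 1 returns: [('Pen',), ('Tablet',), ('Notebook',), ('Monitor',), ('Shelf',), ('Lamp',), ('Stapler',), ('Desk',)]
Query 2 returns: [('Desk',), ('Stapler',), ('Lamp',), ('Shelf',), ('Monitor',), ('Notebook',), ('Tablet',), ('Pen',)]

Reason: ASC vs DESC gives opposite ordering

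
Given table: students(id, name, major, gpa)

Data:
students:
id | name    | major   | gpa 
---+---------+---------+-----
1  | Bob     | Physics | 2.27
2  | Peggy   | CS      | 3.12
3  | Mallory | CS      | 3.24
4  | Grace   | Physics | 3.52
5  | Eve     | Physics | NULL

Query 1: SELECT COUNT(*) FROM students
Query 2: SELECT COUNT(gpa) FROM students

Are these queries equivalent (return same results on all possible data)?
No, not equivalent

Query 1 returns: [(5,)]
Query 2 returns: [(4,)]

Reason: COUNT(*) includes NULLs, COUNT(column) excludes them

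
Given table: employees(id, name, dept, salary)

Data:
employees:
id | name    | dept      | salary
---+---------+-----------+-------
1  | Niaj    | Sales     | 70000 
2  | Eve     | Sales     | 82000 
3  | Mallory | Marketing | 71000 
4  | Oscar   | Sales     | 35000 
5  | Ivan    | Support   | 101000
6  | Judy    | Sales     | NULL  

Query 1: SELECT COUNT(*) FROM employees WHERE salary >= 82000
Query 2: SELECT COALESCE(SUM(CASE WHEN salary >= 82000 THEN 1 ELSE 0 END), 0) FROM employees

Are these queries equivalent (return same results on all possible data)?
Yes, equivalent

Both queries return: [(2,)]

Reason: COUNT with WHERE vs conditional SUM (COALESCE handles empty-table NULL)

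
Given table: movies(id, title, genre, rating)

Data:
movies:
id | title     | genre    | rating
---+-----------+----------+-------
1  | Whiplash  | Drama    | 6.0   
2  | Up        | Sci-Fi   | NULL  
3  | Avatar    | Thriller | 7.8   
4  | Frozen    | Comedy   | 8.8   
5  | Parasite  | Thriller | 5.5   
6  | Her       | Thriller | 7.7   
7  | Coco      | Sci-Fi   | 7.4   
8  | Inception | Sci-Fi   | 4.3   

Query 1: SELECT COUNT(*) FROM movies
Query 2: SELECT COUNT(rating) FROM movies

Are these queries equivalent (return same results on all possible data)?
No, not equivalent

Query 1 returns: [(8,)]
Query 2 returns: [(7,)]

Reason: COUNT(*) includes NULLs, COUNT(column) excludes them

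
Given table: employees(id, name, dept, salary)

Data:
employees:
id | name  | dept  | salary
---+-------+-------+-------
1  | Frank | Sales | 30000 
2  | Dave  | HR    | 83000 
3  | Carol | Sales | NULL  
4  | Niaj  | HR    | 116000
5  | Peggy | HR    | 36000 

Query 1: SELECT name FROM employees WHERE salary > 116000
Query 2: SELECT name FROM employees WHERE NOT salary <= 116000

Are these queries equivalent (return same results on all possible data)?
Yes, equivalent

Both queries return: []

Reason: Both filter salary > 116000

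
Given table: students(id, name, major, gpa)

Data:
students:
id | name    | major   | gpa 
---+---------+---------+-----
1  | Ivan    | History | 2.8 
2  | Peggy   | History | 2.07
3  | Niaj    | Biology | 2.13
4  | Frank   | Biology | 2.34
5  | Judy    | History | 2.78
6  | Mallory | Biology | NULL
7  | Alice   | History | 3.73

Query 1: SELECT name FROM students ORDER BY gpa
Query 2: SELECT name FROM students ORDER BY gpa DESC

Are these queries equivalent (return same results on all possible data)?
No, not equivalent

Query 1 returns: [('Mallory',), ('Peggy',), ('Niaj',), ('Frank',), ('Judy',), ('Ivan',), ('Alice',)]
Query 2 returns: [('Alice',), ('Ivan',), ('Judy',), ('Frank',), ('Niaj',), ('Peggy',), ('Mallory',)]

Reason: ASC vs DESC gives opposite ordering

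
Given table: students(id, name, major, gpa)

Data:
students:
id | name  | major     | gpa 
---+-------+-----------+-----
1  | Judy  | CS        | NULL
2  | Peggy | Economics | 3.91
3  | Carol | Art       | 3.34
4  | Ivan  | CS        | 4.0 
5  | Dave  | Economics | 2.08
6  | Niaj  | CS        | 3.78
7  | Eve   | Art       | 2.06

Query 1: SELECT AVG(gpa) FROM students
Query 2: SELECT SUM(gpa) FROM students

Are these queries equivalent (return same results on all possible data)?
No, not equivalent

Query 1 returns: [(3.1950000000000003,)]
Query 2 returns: [(19.17,)]

Reason: AVG vs SUM give different aggregate values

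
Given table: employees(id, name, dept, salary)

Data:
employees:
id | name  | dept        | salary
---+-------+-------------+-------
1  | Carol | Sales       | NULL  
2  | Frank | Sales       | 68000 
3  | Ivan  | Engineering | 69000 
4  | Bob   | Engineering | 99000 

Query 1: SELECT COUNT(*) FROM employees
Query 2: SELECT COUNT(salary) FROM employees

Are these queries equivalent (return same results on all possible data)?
No, not equivalent

Query 1 returns: [(4,)]
Query 2 returns: [(3,)]

Reason: COUNT(*) includes NULLs, COUNT(column) excludes them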